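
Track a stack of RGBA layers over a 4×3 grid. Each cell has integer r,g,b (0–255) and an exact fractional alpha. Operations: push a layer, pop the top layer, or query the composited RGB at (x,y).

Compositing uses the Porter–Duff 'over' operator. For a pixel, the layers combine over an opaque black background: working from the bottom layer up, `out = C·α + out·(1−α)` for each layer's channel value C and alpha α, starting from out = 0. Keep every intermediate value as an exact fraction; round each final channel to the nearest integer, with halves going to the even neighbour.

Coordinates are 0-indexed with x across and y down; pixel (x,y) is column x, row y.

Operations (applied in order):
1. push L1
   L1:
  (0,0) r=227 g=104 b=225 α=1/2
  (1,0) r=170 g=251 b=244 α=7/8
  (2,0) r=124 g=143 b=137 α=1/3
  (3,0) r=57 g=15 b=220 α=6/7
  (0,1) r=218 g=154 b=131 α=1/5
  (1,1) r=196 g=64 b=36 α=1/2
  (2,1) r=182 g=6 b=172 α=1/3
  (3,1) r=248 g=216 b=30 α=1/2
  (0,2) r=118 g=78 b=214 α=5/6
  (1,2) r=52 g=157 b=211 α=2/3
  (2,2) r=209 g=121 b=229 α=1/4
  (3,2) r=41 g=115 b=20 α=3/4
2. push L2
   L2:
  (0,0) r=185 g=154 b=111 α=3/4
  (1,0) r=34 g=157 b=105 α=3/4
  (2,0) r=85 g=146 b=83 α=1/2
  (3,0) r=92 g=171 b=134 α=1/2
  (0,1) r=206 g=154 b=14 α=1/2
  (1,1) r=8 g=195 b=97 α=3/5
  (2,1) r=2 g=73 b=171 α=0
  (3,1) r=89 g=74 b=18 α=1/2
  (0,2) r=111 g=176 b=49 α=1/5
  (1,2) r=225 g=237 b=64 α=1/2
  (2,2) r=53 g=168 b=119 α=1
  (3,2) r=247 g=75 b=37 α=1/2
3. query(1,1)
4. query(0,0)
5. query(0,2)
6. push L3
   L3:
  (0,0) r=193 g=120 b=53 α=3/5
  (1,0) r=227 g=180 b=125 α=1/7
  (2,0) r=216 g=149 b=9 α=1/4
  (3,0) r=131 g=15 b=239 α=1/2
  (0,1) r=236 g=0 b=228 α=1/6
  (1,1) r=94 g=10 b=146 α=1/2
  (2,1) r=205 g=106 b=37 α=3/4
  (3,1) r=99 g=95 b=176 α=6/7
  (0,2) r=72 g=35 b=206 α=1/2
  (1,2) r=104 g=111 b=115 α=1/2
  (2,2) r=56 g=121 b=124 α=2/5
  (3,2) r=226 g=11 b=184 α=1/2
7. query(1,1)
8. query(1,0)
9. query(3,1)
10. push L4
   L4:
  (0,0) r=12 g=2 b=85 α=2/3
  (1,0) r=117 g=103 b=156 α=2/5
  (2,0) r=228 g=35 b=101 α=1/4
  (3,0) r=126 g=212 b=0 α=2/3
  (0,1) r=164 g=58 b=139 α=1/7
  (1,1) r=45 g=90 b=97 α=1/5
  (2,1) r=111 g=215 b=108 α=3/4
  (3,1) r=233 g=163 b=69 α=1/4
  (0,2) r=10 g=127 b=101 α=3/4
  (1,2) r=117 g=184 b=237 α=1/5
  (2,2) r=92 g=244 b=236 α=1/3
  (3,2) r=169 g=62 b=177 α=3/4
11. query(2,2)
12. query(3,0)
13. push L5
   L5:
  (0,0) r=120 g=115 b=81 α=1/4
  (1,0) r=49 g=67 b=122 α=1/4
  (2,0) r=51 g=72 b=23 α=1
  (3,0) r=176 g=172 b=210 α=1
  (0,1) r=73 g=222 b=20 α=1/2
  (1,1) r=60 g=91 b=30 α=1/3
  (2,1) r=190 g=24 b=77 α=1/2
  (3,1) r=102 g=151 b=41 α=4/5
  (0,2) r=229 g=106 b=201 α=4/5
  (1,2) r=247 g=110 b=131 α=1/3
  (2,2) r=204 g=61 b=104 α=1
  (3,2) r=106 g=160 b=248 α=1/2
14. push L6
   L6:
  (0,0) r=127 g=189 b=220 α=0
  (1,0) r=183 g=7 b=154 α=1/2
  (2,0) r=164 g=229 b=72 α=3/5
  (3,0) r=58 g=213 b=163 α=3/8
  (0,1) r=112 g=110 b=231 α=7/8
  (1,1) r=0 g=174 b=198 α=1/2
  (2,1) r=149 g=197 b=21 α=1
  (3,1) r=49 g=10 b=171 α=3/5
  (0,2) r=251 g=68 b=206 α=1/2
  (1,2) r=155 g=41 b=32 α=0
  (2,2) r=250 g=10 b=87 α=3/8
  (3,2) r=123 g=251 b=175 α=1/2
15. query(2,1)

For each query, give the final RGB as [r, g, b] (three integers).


at x=1,y=1 over L1,L2:
+L1 (α=1/2) → [98, 32, 18]
+L2 (α=3/5) → [44, 649/5, 327/5]
→ [44, 130, 65]

(0,0) stack=L1,L2; from [0,0,0]:
+L1 (α=1/2) → [227/2, 52, 225/2]
+L2 (α=3/4) → [1337/8, 257/2, 891/8]
= [167, 128, 111]

(0,2) stack=L1,L2; from [0,0,0]:
+L1 (α=5/6) → [295/3, 65, 535/3]
+L2 (α=1/5) → [1513/15, 436/5, 2287/15]
→ [101, 87, 152]

query (1,1) [L1,L2,L3] — begin 0,0,0
after L1 α=1/2: [98, 32, 18]
after L2 α=3/5: [44, 649/5, 327/5]
after L3 α=1/2: [69, 699/10, 1057/10]
= [69, 70, 106]

(1,0) stack=L1,L2,L3; from [0,0,0]:
after L1 α=7/8: [595/4, 1757/8, 427/2]
after L2 α=3/4: [1003/16, 5525/32, 1057/8]
after L3 α=1/7: [4825/56, 19455/112, 3671/28]
rounded: [86, 174, 131]

(3,1) stack=L1,L2,L3; from [0,0,0]:
L1 α=1/2: [124, 108, 15]
L2 α=1/2: [213/2, 91, 33/2]
L3 α=6/7: [1401/14, 661/7, 2145/14]
= [100, 94, 153]

at x=2,y=2 over L1,L2,L3,L4:
after L1 α=1/4: [209/4, 121/4, 229/4]
after L2 α=1: [53, 168, 119]
after L3 α=2/5: [271/5, 746/5, 121]
after L4 α=1/3: [334/5, 904/5, 478/3]
= [67, 181, 159]

at x=3,y=0 over L1,L2,L3,L4:
+L1 (α=6/7) → [342/7, 90/7, 1320/7]
+L2 (α=1/2) → [493/7, 1287/14, 1129/7]
+L3 (α=1/2) → [705/7, 1497/28, 1401/7]
+L4 (α=2/3) → [823/7, 13369/84, 467/7]
rounded: [118, 159, 67]

query (2,1) [L1,L2,L3,L4,L5,L6] — begin 0,0,0
+L1 (α=1/3) → [182/3, 2, 172/3]
+L2 (α=0) → [182/3, 2, 172/3]
+L3 (α=3/4) → [2027/12, 80, 505/12]
+L4 (α=3/4) → [6023/48, 725/4, 4393/48]
+L5 (α=1/2) → [15143/96, 821/8, 8089/96]
+L6 (α=1) → [149, 197, 21]
→ [149, 197, 21]


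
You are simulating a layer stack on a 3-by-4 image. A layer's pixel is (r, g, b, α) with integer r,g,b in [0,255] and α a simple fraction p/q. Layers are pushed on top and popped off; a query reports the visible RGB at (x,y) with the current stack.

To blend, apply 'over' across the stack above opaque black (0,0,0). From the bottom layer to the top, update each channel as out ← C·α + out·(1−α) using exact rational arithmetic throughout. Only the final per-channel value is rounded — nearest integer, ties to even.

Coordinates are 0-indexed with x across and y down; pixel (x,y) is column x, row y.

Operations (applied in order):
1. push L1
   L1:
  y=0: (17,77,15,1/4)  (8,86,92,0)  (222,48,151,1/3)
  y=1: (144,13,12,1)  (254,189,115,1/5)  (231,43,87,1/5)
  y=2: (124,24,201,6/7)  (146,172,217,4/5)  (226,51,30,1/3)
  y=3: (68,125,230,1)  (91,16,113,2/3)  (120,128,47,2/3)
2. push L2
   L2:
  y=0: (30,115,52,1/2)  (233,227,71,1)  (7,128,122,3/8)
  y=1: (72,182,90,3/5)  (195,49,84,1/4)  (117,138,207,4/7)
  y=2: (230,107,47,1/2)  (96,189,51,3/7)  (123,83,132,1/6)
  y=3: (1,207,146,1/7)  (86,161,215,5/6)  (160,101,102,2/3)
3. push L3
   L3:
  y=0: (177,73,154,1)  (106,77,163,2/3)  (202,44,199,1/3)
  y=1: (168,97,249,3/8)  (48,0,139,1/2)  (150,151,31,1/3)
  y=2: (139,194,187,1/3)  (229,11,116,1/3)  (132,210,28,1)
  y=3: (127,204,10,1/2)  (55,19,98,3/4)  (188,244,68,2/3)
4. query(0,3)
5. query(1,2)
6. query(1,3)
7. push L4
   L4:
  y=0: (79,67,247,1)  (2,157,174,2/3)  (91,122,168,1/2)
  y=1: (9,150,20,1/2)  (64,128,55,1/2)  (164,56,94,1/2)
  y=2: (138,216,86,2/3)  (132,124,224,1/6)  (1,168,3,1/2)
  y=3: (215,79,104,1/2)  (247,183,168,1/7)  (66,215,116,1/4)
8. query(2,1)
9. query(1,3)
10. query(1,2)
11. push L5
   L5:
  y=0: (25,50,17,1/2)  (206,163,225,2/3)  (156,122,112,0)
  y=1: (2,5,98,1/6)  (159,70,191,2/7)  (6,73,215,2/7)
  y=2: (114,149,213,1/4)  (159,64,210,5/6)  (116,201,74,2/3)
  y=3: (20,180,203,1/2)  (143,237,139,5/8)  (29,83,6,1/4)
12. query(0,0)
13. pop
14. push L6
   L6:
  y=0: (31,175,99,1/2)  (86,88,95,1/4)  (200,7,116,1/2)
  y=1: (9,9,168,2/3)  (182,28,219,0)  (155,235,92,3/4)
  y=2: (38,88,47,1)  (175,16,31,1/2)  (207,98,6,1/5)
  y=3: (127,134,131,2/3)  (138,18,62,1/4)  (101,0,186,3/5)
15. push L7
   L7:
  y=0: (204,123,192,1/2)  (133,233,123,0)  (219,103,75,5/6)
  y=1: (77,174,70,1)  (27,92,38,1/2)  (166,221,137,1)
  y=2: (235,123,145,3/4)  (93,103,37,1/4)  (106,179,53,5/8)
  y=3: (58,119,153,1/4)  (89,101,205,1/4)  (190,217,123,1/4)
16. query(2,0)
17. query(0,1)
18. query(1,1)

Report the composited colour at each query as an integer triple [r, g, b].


at x=0,y=3 over L1,L2,L3:
L1 α=1: [68, 125, 230]
L2 α=1/7: [409/7, 957/7, 218]
L3 α=1/2: [649/7, 2385/14, 114]
→ [93, 170, 114]

(1,2) stack=L1,L2,L3; from [0,0,0]:
L1 α=4/5: [584/5, 688/5, 868/5]
L2 α=3/7: [3776/35, 5587/35, 4237/35]
L3 α=1/3: [5189/35, 3853/35, 4178/35]
rounded: [148, 110, 119]

query (1,3) [L1,L2,L3] — begin 0,0,0
L1 α=2/3: [182/3, 32/3, 226/3]
L2 α=5/6: [736/9, 2447/18, 3451/18]
L3 α=3/4: [2221/36, 3473/72, 8743/72]
= [62, 48, 121]

at x=2,y=1 over L1,L2,L3,L4:
L1 α=1/5: [231/5, 43/5, 87/5]
L2 α=4/7: [3033/35, 2889/35, 4401/35]
L3 α=1/3: [3772/35, 11063/105, 9887/105]
L4 α=1/2: [4756/35, 16943/210, 19757/210]
rounded: [136, 81, 94]

at x=1,y=3 over L1,L2,L3,L4:
+L1 (α=2/3) → [182/3, 32/3, 226/3]
+L2 (α=5/6) → [736/9, 2447/18, 3451/18]
+L3 (α=3/4) → [2221/36, 3473/72, 8743/72]
+L4 (α=1/7) → [529/6, 5669/84, 1537/12]
rounded: [88, 67, 128]

(1,2) stack=L1,L2,L3,L4; from [0,0,0]:
after L1 α=4/5: [584/5, 688/5, 868/5]
after L2 α=3/7: [3776/35, 5587/35, 4237/35]
after L3 α=1/3: [5189/35, 3853/35, 4178/35]
after L4 α=1/6: [6113/42, 4721/42, 2873/21]
→ [146, 112, 137]

(0,0) stack=L1,L2,L3,L4,L5; from [0,0,0]:
after L1 α=1/4: [17/4, 77/4, 15/4]
after L2 α=1/2: [137/8, 537/8, 223/8]
after L3 α=1: [177, 73, 154]
after L4 α=1: [79, 67, 247]
after L5 α=1/2: [52, 117/2, 132]
rounded: [52, 58, 132]

query (2,0) [L1,L2,L3,L4,L6,L7] — begin 0,0,0
L1 α=1/3: [74, 16, 151/3]
L2 α=3/8: [391/8, 58, 1853/24]
L3 α=1/3: [1199/12, 160/3, 4241/36]
L4 α=1/2: [2291/24, 263/3, 10289/72]
L6 α=1/2: [7091/48, 142/3, 18641/144]
L7 α=5/6: [59651/288, 1687/18, 72641/864]
= [207, 94, 84]

at x=0,y=1 over L1,L2,L3,L4,L6,L7:
L1 α=1: [144, 13, 12]
L2 α=3/5: [504/5, 572/5, 294/5]
L3 α=3/8: [126, 863/8, 1041/8]
L4 α=1/2: [135/2, 2063/16, 1201/16]
L6 α=2/3: [57/2, 2351/48, 6577/48]
L7 α=1: [77, 174, 70]
→ [77, 174, 70]

at x=1,y=1 over L1,L2,L3,L4,L6,L7:
+L1 (α=1/5) → [254/5, 189/5, 23]
+L2 (α=1/4) → [1737/20, 203/5, 153/4]
+L3 (α=1/2) → [2697/40, 203/10, 709/8]
+L4 (α=1/2) → [5257/80, 1483/20, 1149/16]
+L6 (α=0) → [5257/80, 1483/20, 1149/16]
+L7 (α=1/2) → [7417/160, 3323/40, 1757/32]
→ [46, 83, 55]


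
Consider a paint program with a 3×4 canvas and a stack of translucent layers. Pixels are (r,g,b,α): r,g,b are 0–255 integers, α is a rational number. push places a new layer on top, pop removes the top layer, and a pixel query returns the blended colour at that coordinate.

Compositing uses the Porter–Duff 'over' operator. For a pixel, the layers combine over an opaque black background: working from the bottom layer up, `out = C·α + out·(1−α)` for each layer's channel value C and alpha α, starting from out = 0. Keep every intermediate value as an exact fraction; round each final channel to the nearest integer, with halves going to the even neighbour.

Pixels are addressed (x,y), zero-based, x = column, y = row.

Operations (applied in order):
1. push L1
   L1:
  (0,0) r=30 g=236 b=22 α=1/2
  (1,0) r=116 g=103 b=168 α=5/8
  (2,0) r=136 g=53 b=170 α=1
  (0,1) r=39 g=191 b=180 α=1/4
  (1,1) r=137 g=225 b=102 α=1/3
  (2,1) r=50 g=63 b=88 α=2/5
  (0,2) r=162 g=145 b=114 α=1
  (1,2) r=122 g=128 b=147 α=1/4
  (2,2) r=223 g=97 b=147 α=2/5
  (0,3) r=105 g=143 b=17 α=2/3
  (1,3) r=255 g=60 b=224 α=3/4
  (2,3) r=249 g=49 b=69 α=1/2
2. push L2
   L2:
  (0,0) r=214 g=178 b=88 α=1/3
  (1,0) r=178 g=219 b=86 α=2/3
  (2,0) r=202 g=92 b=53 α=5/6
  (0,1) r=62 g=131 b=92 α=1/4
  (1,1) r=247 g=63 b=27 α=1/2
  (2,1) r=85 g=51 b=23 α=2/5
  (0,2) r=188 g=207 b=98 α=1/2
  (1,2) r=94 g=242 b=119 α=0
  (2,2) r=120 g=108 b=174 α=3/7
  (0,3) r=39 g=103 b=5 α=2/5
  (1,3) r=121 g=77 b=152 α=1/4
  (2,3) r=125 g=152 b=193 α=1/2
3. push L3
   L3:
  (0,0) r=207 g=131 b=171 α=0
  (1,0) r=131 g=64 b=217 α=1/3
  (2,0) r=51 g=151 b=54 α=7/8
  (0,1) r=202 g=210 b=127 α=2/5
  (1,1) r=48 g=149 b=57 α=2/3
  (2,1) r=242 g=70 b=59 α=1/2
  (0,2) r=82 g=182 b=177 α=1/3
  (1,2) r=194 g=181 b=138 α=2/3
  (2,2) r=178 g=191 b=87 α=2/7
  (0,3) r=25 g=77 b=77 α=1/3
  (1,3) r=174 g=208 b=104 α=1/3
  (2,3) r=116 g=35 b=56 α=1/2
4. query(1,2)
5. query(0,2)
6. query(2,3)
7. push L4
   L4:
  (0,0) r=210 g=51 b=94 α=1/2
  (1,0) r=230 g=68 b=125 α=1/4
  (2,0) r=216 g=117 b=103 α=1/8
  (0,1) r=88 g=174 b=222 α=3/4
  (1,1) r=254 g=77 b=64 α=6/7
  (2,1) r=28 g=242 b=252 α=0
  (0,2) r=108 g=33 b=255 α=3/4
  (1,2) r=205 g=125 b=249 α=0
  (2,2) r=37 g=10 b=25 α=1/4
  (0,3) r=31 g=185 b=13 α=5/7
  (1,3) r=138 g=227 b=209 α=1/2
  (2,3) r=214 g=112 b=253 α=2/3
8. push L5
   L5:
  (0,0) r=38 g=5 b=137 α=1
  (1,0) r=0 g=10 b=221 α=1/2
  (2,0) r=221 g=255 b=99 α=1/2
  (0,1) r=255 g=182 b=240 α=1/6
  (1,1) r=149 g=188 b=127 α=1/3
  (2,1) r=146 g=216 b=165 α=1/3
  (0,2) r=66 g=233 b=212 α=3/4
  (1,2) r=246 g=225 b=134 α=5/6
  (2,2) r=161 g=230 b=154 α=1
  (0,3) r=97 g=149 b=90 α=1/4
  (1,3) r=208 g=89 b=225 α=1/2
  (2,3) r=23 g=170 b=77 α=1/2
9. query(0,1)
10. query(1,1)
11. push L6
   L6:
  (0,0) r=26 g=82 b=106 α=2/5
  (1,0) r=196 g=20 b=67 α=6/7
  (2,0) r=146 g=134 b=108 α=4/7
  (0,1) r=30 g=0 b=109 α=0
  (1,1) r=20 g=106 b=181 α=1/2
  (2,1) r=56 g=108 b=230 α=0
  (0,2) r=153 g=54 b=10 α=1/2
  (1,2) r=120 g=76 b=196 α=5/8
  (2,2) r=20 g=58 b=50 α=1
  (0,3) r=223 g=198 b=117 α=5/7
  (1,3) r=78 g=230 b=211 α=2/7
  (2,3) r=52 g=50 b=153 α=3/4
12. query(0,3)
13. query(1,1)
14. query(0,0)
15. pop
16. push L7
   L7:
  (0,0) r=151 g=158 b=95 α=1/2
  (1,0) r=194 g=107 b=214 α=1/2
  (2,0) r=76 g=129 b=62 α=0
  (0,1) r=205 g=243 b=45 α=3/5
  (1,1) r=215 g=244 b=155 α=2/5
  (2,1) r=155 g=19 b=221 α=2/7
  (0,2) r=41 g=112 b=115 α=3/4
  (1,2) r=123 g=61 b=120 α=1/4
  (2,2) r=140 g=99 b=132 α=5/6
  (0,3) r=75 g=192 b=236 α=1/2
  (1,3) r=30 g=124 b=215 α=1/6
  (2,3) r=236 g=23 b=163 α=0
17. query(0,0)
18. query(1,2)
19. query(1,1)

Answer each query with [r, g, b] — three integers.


at x=1,y=2 over L1,L2,L3:
+L1 (α=1/4) → [61/2, 32, 147/4]
+L2 (α=0) → [61/2, 32, 147/4]
+L3 (α=2/3) → [279/2, 394/3, 417/4]
= [140, 131, 104]

query (0,2) [L1,L2,L3] — begin 0,0,0
L1 α=1: [162, 145, 114]
L2 α=1/2: [175, 176, 106]
L3 α=1/3: [144, 178, 389/3]
→ [144, 178, 130]

(2,3) stack=L1,L2,L3; from [0,0,0]:
L1 α=1/2: [249/2, 49/2, 69/2]
L2 α=1/2: [499/4, 353/4, 455/4]
L3 α=1/2: [963/8, 493/8, 679/8]
→ [120, 62, 85]

at x=0,y=1 over L1,L2,L3,L4,L5:
L1 α=1/4: [39/4, 191/4, 45]
L2 α=1/4: [365/16, 1097/16, 227/4]
L3 α=2/5: [7559/80, 10011/80, 1697/20]
L4 α=3/4: [28679/320, 51771/320, 15017/80]
L5 α=1/6: [44999/384, 63419/384, 18857/96]
rounded: [117, 165, 196]

at x=1,y=1 over L1,L2,L3,L4,L5:
L1 α=1/3: [137/3, 75, 34]
L2 α=1/2: [439/3, 69, 61/2]
L3 α=2/3: [727/9, 367/3, 289/6]
L4 α=6/7: [14443/63, 1753/21, 2593/42]
L5 α=1/3: [38273/189, 7454/63, 5260/63]
= [203, 118, 83]

(0,3) stack=L1,L2,L3,L4,L5,L6; from [0,0,0]:
L1 α=2/3: [70, 286/3, 34/3]
L2 α=2/5: [288/5, 492/5, 44/5]
L3 α=1/3: [701/15, 1369/15, 473/15]
L4 α=5/7: [3727/105, 16613/105, 1921/105]
L5 α=1/4: [3561/70, 5457/35, 5071/140]
L6 α=5/7: [42586/245, 45564/245, 46021/490]
rounded: [174, 186, 94]

(1,1) stack=L1,L2,L3,L4,L5,L6; from [0,0,0]:
+L1 (α=1/3) → [137/3, 75, 34]
+L2 (α=1/2) → [439/3, 69, 61/2]
+L3 (α=2/3) → [727/9, 367/3, 289/6]
+L4 (α=6/7) → [14443/63, 1753/21, 2593/42]
+L5 (α=1/3) → [38273/189, 7454/63, 5260/63]
+L6 (α=1/2) → [42053/378, 7066/63, 16663/126]
rounded: [111, 112, 132]

query (0,0) [L1,L2,L3,L4,L5,L6] — begin 0,0,0
after L1 α=1/2: [15, 118, 11]
after L2 α=1/3: [244/3, 138, 110/3]
after L3 α=0: [244/3, 138, 110/3]
after L4 α=1/2: [437/3, 189/2, 196/3]
after L5 α=1: [38, 5, 137]
after L6 α=2/5: [166/5, 179/5, 623/5]
rounded: [33, 36, 125]

query (0,0) [L1,L2,L3,L4,L5,L7] — begin 0,0,0
after L1 α=1/2: [15, 118, 11]
after L2 α=1/3: [244/3, 138, 110/3]
after L3 α=0: [244/3, 138, 110/3]
after L4 α=1/2: [437/3, 189/2, 196/3]
after L5 α=1: [38, 5, 137]
after L7 α=1/2: [189/2, 163/2, 116]
= [94, 82, 116]

query (1,2) [L1,L2,L3,L4,L5,L7] — begin 0,0,0
after L1 α=1/4: [61/2, 32, 147/4]
after L2 α=0: [61/2, 32, 147/4]
after L3 α=2/3: [279/2, 394/3, 417/4]
after L4 α=0: [279/2, 394/3, 417/4]
after L5 α=5/6: [913/4, 3769/18, 3097/24]
after L7 α=1/4: [3231/16, 4135/24, 4057/32]
= [202, 172, 127]

at x=1,y=1 over L1,L2,L3,L4,L5,L7:
after L1 α=1/3: [137/3, 75, 34]
after L2 α=1/2: [439/3, 69, 61/2]
after L3 α=2/3: [727/9, 367/3, 289/6]
after L4 α=6/7: [14443/63, 1753/21, 2593/42]
after L5 α=1/3: [38273/189, 7454/63, 5260/63]
after L7 α=2/5: [65363/315, 17702/105, 2354/21]
= [208, 169, 112]


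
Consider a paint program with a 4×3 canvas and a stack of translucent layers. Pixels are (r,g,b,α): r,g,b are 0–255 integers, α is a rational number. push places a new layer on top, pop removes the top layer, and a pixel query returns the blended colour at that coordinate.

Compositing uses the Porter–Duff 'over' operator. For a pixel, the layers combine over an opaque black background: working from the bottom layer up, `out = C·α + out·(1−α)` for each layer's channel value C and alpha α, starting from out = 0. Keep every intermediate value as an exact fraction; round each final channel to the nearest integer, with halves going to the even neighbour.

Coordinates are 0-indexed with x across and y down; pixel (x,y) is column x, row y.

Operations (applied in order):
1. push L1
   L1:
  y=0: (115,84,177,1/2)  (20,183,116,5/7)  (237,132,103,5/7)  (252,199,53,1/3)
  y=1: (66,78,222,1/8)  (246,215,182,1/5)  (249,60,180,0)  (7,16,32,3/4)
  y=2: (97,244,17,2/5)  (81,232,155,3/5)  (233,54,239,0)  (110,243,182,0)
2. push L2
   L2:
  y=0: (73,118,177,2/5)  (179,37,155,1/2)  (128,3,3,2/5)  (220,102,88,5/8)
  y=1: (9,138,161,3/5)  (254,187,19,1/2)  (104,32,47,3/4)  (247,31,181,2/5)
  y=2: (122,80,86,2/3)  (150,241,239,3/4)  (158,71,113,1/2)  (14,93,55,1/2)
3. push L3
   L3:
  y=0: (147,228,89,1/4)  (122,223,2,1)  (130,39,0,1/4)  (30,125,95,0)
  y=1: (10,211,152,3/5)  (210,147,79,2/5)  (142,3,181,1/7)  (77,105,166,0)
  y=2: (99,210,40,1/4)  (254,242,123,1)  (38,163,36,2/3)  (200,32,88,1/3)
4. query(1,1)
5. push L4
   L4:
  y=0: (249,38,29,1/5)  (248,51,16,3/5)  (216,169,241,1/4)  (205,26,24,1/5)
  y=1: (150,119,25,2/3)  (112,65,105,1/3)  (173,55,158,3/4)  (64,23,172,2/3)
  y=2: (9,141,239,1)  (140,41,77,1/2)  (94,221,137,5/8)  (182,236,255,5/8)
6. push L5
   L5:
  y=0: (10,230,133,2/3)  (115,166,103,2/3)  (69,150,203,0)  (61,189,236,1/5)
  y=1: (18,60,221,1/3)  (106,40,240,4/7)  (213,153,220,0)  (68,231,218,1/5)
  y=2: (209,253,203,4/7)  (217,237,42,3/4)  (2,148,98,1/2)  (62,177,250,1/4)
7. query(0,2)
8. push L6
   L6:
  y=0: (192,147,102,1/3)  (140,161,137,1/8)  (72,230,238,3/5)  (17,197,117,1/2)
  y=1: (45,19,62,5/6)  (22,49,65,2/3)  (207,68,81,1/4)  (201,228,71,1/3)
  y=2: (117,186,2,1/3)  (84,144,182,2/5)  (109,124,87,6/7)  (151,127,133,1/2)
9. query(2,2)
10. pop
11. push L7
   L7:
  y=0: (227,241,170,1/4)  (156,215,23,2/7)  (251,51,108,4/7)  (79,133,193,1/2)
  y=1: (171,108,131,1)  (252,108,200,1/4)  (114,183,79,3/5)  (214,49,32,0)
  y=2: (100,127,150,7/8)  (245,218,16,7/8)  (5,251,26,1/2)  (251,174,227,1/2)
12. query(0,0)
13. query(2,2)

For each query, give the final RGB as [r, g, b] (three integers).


(1,1) stack=L1,L2,L3; from [0,0,0]:
+L1 (α=1/5) → [246/5, 43, 182/5]
+L2 (α=1/2) → [758/5, 115, 277/10]
+L3 (α=2/5) → [4374/25, 639/5, 2411/50]
= [175, 128, 48]

(0,2) stack=L1,L2,L3,L4,L5; from [0,0,0]:
after L1 α=2/5: [194/5, 488/5, 34/5]
after L2 α=2/3: [1414/15, 1288/15, 298/5]
after L3 α=1/4: [1909/20, 1169/10, 547/10]
after L4 α=1: [9, 141, 239]
after L5 α=4/7: [863/7, 205, 1529/7]
= [123, 205, 218]

at x=2,y=2 over L1,L2,L3,L4,L5,L6:
after L1 α=0: [0, 0, 0]
after L2 α=1/2: [79, 71/2, 113/2]
after L3 α=2/3: [155/3, 241/2, 257/6]
after L4 α=5/8: [625/8, 2933/16, 1627/16]
after L5 α=1/2: [641/16, 5301/32, 3195/32]
after L6 α=6/7: [11105/112, 29109/224, 19899/224]
rounded: [99, 130, 89]

query (0,0) [L1,L2,L3,L4,L5,L7] — begin 0,0,0
+L1 (α=1/2) → [115/2, 42, 177/2]
+L2 (α=2/5) → [637/10, 362/5, 1239/10]
+L3 (α=1/4) → [3381/40, 1113/10, 4607/40]
+L4 (α=1/5) → [5871/50, 2416/25, 4897/50]
+L5 (α=2/3) → [6871/150, 13916/75, 18197/150]
+L7 (α=1/4) → [18221/200, 19941/100, 26697/200]
→ [91, 199, 133]

query (2,2) [L1,L2,L3,L4,L5,L7] — begin 0,0,0
L1 α=0: [0, 0, 0]
L2 α=1/2: [79, 71/2, 113/2]
L3 α=2/3: [155/3, 241/2, 257/6]
L4 α=5/8: [625/8, 2933/16, 1627/16]
L5 α=1/2: [641/16, 5301/32, 3195/32]
L7 α=1/2: [721/32, 13333/64, 4027/64]
= [23, 208, 63]


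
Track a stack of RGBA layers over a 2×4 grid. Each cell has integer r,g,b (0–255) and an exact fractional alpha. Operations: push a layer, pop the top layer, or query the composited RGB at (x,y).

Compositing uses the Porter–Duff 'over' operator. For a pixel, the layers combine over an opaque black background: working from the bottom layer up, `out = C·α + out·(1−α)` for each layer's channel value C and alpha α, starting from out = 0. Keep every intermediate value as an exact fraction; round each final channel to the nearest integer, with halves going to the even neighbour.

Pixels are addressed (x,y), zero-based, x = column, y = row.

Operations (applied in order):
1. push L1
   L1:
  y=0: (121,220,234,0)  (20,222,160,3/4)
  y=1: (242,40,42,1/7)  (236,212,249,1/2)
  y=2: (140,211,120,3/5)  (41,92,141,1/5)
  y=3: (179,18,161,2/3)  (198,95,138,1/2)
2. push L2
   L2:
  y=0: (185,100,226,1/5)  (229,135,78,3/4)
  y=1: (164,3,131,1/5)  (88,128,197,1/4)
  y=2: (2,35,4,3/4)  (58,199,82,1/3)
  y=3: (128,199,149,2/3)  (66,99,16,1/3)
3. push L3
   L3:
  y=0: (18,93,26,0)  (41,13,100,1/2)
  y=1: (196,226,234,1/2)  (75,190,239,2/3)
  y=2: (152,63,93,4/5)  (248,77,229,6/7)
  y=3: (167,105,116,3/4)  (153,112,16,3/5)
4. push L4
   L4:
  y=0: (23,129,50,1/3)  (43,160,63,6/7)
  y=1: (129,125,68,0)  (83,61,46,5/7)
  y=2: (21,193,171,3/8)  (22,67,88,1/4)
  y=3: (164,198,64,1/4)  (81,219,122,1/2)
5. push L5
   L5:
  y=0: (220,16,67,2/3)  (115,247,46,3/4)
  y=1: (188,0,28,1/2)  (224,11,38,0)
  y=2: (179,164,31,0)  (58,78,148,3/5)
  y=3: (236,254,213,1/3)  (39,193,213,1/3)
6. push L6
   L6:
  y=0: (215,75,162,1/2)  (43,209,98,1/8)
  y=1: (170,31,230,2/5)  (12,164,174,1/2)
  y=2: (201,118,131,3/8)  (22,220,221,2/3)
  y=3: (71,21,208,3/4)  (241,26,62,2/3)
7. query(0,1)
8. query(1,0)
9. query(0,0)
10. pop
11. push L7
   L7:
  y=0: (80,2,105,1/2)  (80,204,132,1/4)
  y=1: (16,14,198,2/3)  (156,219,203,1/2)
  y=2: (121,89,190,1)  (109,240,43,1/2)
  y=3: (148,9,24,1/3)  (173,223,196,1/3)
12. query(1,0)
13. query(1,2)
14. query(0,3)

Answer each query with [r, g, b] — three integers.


query (0,1) [L1,L2,L3,L4,L5,L6] — begin 0,0,0
L1 α=1/7: [242/7, 40/7, 6]
L2 α=1/5: [2116/35, 181/35, 31]
L3 α=1/2: [4488/35, 8091/70, 265/2]
L4 α=0: [4488/35, 8091/70, 265/2]
L5 α=1/2: [5534/35, 8091/140, 321/4]
L6 α=2/5: [28502/175, 32953/700, 2803/20]
rounded: [163, 47, 140]

(1,0) stack=L1,L2,L3,L4,L5,L6; from [0,0,0]:
after L1 α=3/4: [15, 333/2, 120]
after L2 α=3/4: [351/2, 1143/8, 177/2]
after L3 α=1/2: [433/4, 1247/16, 377/4]
after L4 α=6/7: [1465/28, 16607/112, 1889/28]
after L5 α=3/4: [11125/112, 99599/448, 5753/112]
after L6 α=1/8: [11813/128, 112975/512, 7321/128]
rounded: [92, 221, 57]

at x=0,y=0 over L1,L2,L3,L4,L5,L6:
+L1 (α=0) → [0, 0, 0]
+L2 (α=1/5) → [37, 20, 226/5]
+L3 (α=0) → [37, 20, 226/5]
+L4 (α=1/3) → [97/3, 169/3, 234/5]
+L5 (α=2/3) → [1417/9, 265/9, 904/15]
+L6 (α=1/2) → [1676/9, 470/9, 1667/15]
= [186, 52, 111]

at x=1,y=0 over L1,L2,L3,L4,L5,L7:
+L1 (α=3/4) → [15, 333/2, 120]
+L2 (α=3/4) → [351/2, 1143/8, 177/2]
+L3 (α=1/2) → [433/4, 1247/16, 377/4]
+L4 (α=6/7) → [1465/28, 16607/112, 1889/28]
+L5 (α=3/4) → [11125/112, 99599/448, 5753/112]
+L7 (α=1/4) → [42335/448, 390189/1792, 32043/448]
= [94, 218, 72]

(1,2) stack=L1,L2,L3,L4,L5,L7; from [0,0,0]:
after L1 α=1/5: [41/5, 92/5, 141/5]
after L2 α=1/3: [124/5, 393/5, 692/15]
after L3 α=6/7: [7564/35, 2703/35, 21302/105]
after L4 α=1/4: [11731/70, 5227/70, 12191/70]
after L5 α=3/5: [17821/175, 13417/175, 27731/175]
after L7 α=1/2: [18448/175, 55417/350, 17628/175]
rounded: [105, 158, 101]

(0,3) stack=L1,L2,L3,L4,L5,L7; from [0,0,0]:
after L1 α=2/3: [358/3, 12, 322/3]
after L2 α=2/3: [1126/9, 410/3, 1216/9]
after L3 α=3/4: [5635/36, 1355/12, 1087/9]
after L4 α=1/4: [7603/48, 2147/16, 1279/12]
after L5 α=1/3: [13267/72, 1393/8, 2557/18]
after L7 α=1/3: [18595/108, 1429/12, 2773/27]
= [172, 119, 103]


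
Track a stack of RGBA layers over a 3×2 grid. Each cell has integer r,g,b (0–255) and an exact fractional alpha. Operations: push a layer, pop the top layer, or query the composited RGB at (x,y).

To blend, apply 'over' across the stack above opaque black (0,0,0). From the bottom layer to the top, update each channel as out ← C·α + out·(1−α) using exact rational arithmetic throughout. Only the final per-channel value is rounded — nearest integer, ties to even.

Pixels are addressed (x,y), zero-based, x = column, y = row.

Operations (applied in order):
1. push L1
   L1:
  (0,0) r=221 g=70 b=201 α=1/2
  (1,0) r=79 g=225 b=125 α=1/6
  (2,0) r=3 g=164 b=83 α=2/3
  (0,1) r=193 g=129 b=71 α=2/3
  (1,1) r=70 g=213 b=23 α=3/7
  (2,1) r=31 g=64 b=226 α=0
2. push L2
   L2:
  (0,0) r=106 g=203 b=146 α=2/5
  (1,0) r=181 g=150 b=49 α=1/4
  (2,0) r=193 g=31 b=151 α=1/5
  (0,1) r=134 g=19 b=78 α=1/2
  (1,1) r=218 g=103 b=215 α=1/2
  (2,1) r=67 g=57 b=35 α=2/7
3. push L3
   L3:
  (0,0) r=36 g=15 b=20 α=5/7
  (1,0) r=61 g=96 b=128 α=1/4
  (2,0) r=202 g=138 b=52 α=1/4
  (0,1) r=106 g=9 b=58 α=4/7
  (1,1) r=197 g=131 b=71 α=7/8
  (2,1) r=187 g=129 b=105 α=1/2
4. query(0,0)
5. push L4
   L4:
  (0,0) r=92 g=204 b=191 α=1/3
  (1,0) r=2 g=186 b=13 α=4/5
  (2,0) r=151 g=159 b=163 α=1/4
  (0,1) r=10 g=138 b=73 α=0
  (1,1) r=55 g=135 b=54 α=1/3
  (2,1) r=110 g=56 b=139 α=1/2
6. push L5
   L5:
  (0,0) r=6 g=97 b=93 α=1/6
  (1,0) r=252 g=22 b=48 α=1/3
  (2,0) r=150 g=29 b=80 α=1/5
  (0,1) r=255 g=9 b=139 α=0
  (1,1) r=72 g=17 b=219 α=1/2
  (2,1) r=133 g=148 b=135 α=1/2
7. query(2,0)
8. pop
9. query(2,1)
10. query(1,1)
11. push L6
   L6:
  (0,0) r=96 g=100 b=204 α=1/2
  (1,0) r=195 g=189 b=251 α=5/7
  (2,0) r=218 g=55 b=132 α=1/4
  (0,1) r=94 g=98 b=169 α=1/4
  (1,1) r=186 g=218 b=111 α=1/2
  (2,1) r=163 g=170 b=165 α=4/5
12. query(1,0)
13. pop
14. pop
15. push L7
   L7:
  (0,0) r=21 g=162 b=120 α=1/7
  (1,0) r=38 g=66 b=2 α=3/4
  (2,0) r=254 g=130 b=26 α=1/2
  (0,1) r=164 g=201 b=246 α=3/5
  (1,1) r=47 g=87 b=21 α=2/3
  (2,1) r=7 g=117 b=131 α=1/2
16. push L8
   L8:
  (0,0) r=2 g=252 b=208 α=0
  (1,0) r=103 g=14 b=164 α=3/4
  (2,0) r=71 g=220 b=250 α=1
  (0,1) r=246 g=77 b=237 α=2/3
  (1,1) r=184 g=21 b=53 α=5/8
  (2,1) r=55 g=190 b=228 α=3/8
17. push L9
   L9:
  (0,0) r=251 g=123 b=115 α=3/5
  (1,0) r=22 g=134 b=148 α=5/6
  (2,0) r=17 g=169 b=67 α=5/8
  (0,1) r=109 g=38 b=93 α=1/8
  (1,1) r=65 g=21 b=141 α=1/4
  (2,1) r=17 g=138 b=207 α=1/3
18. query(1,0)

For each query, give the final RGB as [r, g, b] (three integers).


at x=0,y=0 over L1,L2,L3:
after L1 α=1/2: [221/2, 35, 201/2]
after L2 α=2/5: [1087/10, 511/5, 1187/10]
after L3 α=5/7: [1987/35, 1397/35, 241/5]
rounded: [57, 40, 48]

query (2,0) [L1,L2,L3,L4,L5] — begin 0,0,0
+L1 (α=2/3) → [2, 328/3, 166/3]
+L2 (α=1/5) → [201/5, 281/3, 1117/15]
+L3 (α=1/4) → [1613/20, 419/4, 1377/20]
+L4 (α=1/4) → [7859/80, 1893/16, 7391/80]
+L5 (α=1/5) → [10859/100, 2009/20, 8991/100]
rounded: [109, 100, 90]

(2,1) stack=L1,L2,L3,L4; from [0,0,0]:
L1 α=0: [0, 0, 0]
L2 α=2/7: [134/7, 114/7, 10]
L3 α=1/2: [1443/14, 1017/14, 115/2]
L4 α=1/2: [2983/28, 1801/28, 393/4]
= [107, 64, 98]

query (1,1) [L1,L2,L3,L4] — begin 0,0,0
after L1 α=3/7: [30, 639/7, 69/7]
after L2 α=1/2: [124, 680/7, 787/7]
after L3 α=7/8: [1503/8, 7099/56, 2133/28]
after L4 α=1/3: [1723/12, 10879/84, 963/14]
→ [144, 130, 69]

at x=1,y=0 over L1,L2,L3,L4,L6:
+L1 (α=1/6) → [79/6, 75/2, 125/6]
+L2 (α=1/4) → [441/8, 525/8, 223/8]
+L3 (α=1/4) → [1811/32, 2343/32, 1693/32]
+L4 (α=4/5) → [2067/160, 26151/160, 3357/160]
+L6 (α=5/7) → [80067/560, 101751/560, 103757/560]
rounded: [143, 182, 185]

at x=1,y=0 over L1,L2,L3,L7,L8,L9:
L1 α=1/6: [79/6, 75/2, 125/6]
L2 α=1/4: [441/8, 525/8, 223/8]
L3 α=1/4: [1811/32, 2343/32, 1693/32]
L7 α=3/4: [5459/128, 8679/128, 1885/128]
L8 α=3/4: [45011/512, 14055/512, 64861/512]
L9 α=5/6: [33777/1024, 357095/3072, 443741/3072]
rounded: [33, 116, 144]


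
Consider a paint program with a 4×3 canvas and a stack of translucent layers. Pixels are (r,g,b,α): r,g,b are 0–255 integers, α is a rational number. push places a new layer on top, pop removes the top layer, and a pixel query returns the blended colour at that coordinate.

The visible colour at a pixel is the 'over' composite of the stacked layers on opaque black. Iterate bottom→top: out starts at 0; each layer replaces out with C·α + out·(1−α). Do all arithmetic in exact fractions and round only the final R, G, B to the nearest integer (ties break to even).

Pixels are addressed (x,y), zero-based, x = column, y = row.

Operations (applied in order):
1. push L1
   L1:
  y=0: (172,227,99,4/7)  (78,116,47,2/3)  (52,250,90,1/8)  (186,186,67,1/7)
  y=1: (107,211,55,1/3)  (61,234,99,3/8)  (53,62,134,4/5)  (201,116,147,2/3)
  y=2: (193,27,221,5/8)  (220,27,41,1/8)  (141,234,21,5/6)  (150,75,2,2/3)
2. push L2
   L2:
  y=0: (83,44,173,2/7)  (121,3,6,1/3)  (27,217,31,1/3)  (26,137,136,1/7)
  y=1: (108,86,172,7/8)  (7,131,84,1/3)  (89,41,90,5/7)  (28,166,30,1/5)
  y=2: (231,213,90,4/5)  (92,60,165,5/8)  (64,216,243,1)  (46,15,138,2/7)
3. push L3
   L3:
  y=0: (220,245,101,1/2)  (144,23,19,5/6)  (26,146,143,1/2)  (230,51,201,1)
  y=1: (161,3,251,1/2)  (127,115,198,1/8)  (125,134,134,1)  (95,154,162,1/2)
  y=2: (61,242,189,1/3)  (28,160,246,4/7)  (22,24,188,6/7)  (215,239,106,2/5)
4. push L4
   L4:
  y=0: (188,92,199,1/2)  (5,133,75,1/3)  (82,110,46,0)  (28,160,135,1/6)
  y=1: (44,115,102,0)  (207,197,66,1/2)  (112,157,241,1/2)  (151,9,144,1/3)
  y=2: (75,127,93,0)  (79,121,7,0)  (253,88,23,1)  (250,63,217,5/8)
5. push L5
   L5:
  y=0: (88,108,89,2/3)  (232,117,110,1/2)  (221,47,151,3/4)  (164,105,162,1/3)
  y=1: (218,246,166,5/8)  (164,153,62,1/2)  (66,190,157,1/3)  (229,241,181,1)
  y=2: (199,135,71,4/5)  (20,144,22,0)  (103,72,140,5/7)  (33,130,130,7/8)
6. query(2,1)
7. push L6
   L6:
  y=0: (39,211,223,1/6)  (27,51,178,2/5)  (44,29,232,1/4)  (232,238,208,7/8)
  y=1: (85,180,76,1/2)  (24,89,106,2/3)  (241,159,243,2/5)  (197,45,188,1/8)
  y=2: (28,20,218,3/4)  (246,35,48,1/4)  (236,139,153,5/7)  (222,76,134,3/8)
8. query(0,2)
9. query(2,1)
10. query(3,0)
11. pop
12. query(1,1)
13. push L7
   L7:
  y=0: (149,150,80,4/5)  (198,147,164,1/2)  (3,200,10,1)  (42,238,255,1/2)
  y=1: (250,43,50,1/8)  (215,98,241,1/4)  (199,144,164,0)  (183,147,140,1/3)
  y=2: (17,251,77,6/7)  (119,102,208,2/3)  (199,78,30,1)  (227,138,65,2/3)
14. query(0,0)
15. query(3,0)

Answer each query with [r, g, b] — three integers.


at x=2,y=1 over L1,L2,L3,L4,L5:
after L1 α=4/5: [212/5, 248/5, 536/5]
after L2 α=5/7: [2649/35, 1521/35, 3322/35]
after L3 α=1: [125, 134, 134]
after L4 α=1/2: [237/2, 291/2, 375/2]
after L5 α=1/3: [101, 481/3, 532/3]
→ [101, 160, 177]

query (0,2) [L1,L2,L3,L4,L5,L6] — begin 0,0,0
L1 α=5/8: [965/8, 135/8, 1105/8]
L2 α=4/5: [8357/40, 6951/40, 797/8]
L3 α=1/3: [9577/60, 11791/60, 1553/12]
L4 α=0: [9577/60, 11791/60, 1553/12]
L5 α=4/5: [57337/300, 44191/300, 4961/60]
L6 α=3/4: [82537/1200, 62191/1200, 44201/240]
= [69, 52, 184]

at x=2,y=1 over L1,L2,L3,L4,L5,L6:
L1 α=4/5: [212/5, 248/5, 536/5]
L2 α=5/7: [2649/35, 1521/35, 3322/35]
L3 α=1: [125, 134, 134]
L4 α=1/2: [237/2, 291/2, 375/2]
L5 α=1/3: [101, 481/3, 532/3]
L6 α=2/5: [157, 799/5, 1018/5]
= [157, 160, 204]

query (3,0) [L1,L2,L3,L4,L5,L6] — begin 0,0,0
after L1 α=1/7: [186/7, 186/7, 67/7]
after L2 α=1/7: [1298/49, 2075/49, 1354/49]
after L3 α=1: [230, 51, 201]
after L4 α=1/6: [589/3, 415/6, 190]
after L5 α=1/3: [1670/9, 730/9, 542/3]
after L6 α=7/8: [8143/36, 3931/18, 2455/12]
rounded: [226, 218, 205]

at x=1,y=1 over L1,L2,L3,L4,L5:
after L1 α=3/8: [183/8, 351/4, 297/8]
after L2 α=1/3: [211/12, 613/6, 211/4]
after L3 α=1/8: [3001/96, 4981/48, 2269/32]
after L4 α=1/2: [22873/192, 14437/96, 4381/64]
after L5 α=1/2: [54361/384, 29125/192, 8349/128]
rounded: [142, 152, 65]

query (0,0) [L1,L2,L3,L4,L5,L7] — begin 0,0,0
L1 α=4/7: [688/7, 908/7, 396/7]
L2 α=2/7: [4602/49, 5156/49, 4402/49]
L3 α=1/2: [7691/49, 17161/98, 9351/98]
L4 α=1/2: [16903/98, 26177/196, 28853/196]
L5 α=2/3: [34151/294, 68513/588, 21247/196]
L7 α=4/5: [41875/294, 421313/2940, 83967/980]
rounded: [142, 143, 86]

query (3,0) [L1,L2,L3,L4,L5,L7] — begin 0,0,0
+L1 (α=1/7) → [186/7, 186/7, 67/7]
+L2 (α=1/7) → [1298/49, 2075/49, 1354/49]
+L3 (α=1) → [230, 51, 201]
+L4 (α=1/6) → [589/3, 415/6, 190]
+L5 (α=1/3) → [1670/9, 730/9, 542/3]
+L7 (α=1/2) → [1024/9, 1436/9, 1307/6]
→ [114, 160, 218]


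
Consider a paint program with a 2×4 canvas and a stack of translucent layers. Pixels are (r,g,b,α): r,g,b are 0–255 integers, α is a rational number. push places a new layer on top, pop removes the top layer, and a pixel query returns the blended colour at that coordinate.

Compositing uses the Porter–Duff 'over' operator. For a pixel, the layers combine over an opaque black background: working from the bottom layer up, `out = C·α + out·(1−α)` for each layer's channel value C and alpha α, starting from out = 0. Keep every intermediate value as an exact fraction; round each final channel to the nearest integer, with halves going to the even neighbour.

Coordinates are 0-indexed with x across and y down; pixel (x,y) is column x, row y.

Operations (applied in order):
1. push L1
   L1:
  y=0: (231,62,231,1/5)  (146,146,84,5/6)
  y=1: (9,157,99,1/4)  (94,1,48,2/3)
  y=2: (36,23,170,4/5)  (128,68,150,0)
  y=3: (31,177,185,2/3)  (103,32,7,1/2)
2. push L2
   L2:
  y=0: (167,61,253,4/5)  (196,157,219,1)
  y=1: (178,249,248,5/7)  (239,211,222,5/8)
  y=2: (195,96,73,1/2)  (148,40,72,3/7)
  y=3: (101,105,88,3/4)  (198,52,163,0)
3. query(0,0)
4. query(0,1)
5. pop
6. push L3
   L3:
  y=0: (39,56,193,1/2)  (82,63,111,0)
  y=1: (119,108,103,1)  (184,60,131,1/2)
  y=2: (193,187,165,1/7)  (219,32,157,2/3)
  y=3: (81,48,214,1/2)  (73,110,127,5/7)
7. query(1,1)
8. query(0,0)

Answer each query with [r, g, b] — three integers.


at x=0,y=0 over L1,L2:
after L1 α=1/5: [231/5, 62/5, 231/5]
after L2 α=4/5: [3571/25, 1282/25, 5291/25]
rounded: [143, 51, 212]

(0,1) stack=L1,L2; from [0,0,0]:
after L1 α=1/4: [9/4, 157/4, 99/4]
after L2 α=5/7: [1789/14, 2647/14, 2579/14]
= [128, 189, 184]

query (1,1) [L1,L3] — begin 0,0,0
after L1 α=2/3: [188/3, 2/3, 32]
after L3 α=1/2: [370/3, 91/3, 163/2]
→ [123, 30, 82]

at x=0,y=0 over L1,L3:
after L1 α=1/5: [231/5, 62/5, 231/5]
after L3 α=1/2: [213/5, 171/5, 598/5]
→ [43, 34, 120]


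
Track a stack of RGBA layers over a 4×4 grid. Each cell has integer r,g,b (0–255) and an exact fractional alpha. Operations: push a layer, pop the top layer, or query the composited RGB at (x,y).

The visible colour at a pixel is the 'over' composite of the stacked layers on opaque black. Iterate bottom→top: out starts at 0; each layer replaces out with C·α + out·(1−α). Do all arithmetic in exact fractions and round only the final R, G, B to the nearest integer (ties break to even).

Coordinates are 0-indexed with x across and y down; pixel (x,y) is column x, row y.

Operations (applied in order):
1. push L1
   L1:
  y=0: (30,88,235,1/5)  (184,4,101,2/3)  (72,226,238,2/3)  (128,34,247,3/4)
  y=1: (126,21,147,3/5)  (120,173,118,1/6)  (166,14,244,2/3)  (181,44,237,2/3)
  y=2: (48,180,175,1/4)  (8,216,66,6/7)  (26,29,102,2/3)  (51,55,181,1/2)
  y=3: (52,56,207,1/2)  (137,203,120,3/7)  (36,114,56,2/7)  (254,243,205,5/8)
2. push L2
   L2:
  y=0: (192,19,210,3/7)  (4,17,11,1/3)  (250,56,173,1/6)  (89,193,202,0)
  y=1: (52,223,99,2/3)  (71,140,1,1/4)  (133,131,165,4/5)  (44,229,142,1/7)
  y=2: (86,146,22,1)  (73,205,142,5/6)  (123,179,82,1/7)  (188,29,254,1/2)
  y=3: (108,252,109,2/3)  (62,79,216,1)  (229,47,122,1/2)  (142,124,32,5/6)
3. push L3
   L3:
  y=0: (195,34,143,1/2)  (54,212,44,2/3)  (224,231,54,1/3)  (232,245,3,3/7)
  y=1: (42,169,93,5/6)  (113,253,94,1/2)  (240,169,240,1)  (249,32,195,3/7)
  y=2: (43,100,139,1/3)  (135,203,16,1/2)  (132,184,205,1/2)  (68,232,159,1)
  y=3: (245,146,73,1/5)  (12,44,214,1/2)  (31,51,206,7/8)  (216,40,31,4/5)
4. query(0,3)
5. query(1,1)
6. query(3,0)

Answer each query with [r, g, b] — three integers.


query (0,3) [L1,L2,L3] — begin 0,0,0
L1 α=1/2: [26, 28, 207/2]
L2 α=2/3: [242/3, 532/3, 643/6]
L3 α=1/5: [1703/15, 2566/15, 301/3]
= [114, 171, 100]

(1,1) stack=L1,L2,L3; from [0,0,0]:
+L1 (α=1/6) → [20, 173/6, 59/3]
+L2 (α=1/4) → [131/4, 453/8, 15]
+L3 (α=1/2) → [583/8, 2477/16, 109/2]
= [73, 155, 54]

query (3,0) [L1,L2,L3] — begin 0,0,0
+L1 (α=3/4) → [96, 51/2, 741/4]
+L2 (α=0) → [96, 51/2, 741/4]
+L3 (α=3/7) → [1080/7, 837/7, 750/7]
= [154, 120, 107]


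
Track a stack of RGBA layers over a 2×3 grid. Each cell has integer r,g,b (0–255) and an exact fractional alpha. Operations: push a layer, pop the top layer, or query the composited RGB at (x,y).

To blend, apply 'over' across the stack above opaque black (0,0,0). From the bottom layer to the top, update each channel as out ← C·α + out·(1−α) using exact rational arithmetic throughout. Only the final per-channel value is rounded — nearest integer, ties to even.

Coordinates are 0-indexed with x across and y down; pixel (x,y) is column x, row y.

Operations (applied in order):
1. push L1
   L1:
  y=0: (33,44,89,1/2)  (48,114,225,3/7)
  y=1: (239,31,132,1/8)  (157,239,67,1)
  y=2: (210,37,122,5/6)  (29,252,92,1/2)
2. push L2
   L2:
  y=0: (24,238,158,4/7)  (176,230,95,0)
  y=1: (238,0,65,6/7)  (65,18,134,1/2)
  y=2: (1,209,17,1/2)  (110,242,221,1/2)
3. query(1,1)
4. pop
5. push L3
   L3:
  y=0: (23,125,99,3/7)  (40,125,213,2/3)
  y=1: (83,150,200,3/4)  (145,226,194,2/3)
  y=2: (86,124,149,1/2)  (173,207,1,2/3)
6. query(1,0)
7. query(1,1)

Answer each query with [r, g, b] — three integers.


query (1,1) [L1,L2] — begin 0,0,0
L1 α=1: [157, 239, 67]
L2 α=1/2: [111, 257/2, 201/2]
rounded: [111, 128, 100]

at x=1,y=0 over L1,L3:
L1 α=3/7: [144/7, 342/7, 675/7]
L3 α=2/3: [704/21, 2092/21, 1219/7]
→ [34, 100, 174]

at x=1,y=1 over L1,L3:
after L1 α=1: [157, 239, 67]
after L3 α=2/3: [149, 691/3, 455/3]
rounded: [149, 230, 152]


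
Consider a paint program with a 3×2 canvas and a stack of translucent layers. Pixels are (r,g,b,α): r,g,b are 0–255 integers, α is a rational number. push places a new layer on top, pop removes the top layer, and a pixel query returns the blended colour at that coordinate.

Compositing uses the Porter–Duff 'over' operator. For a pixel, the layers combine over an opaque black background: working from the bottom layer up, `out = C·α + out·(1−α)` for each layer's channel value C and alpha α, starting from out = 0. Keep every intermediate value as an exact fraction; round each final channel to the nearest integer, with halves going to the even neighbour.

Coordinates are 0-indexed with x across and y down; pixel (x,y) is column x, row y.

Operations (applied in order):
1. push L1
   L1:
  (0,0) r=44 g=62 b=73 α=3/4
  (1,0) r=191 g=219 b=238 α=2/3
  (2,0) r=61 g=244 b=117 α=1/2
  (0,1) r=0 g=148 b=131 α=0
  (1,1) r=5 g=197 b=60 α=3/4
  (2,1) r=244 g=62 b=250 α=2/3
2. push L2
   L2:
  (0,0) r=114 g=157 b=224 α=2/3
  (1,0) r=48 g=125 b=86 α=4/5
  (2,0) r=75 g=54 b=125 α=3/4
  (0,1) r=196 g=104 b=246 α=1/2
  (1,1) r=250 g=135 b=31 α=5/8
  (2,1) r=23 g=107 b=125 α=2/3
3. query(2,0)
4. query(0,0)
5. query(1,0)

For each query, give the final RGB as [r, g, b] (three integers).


query (2,0) [L1,L2] — begin 0,0,0
L1 α=1/2: [61/2, 122, 117/2]
L2 α=3/4: [511/8, 71, 867/8]
→ [64, 71, 108]

at x=0,y=0 over L1,L2:
L1 α=3/4: [33, 93/2, 219/4]
L2 α=2/3: [87, 721/6, 2011/12]
→ [87, 120, 168]

(1,0) stack=L1,L2; from [0,0,0]:
L1 α=2/3: [382/3, 146, 476/3]
L2 α=4/5: [958/15, 646/5, 1508/15]
= [64, 129, 101]


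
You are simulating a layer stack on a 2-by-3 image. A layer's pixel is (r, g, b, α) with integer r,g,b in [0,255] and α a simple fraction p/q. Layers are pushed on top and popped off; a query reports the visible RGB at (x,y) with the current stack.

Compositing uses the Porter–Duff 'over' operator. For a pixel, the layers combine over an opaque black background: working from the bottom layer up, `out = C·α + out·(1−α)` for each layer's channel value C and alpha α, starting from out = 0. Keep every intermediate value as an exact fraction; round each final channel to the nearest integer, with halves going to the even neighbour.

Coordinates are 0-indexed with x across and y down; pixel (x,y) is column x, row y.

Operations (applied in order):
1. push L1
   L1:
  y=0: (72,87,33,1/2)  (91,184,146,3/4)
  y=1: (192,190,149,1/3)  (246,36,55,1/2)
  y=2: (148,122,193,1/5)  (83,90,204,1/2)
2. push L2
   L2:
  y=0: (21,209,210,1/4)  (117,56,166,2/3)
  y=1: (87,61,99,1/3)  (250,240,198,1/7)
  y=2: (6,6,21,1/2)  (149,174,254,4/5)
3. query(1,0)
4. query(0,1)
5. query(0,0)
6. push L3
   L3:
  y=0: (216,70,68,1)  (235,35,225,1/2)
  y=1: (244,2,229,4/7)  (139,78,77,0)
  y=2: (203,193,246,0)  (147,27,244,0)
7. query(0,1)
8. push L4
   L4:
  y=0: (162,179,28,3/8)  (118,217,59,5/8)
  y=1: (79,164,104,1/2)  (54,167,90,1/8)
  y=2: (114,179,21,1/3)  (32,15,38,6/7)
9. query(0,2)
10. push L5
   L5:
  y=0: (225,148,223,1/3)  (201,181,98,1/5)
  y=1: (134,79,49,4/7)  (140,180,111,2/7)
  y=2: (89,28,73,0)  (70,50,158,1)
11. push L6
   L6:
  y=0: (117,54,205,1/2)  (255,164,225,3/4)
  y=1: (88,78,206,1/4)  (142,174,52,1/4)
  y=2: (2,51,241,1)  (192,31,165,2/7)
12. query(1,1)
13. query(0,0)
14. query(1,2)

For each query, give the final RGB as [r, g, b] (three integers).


(1,0) stack=L1,L2; from [0,0,0]:
+L1 (α=3/4) → [273/4, 138, 219/2]
+L2 (α=2/3) → [403/4, 250/3, 883/6]
→ [101, 83, 147]

at x=0,y=1 over L1,L2:
after L1 α=1/3: [64, 190/3, 149/3]
after L2 α=1/3: [215/3, 563/9, 595/9]
→ [72, 63, 66]

at x=0,y=0 over L1,L2:
L1 α=1/2: [36, 87/2, 33/2]
L2 α=1/4: [129/4, 679/8, 519/8]
→ [32, 85, 65]

at x=0,y=1 over L1,L2,L3:
after L1 α=1/3: [64, 190/3, 149/3]
after L2 α=1/3: [215/3, 563/9, 595/9]
after L3 α=4/7: [1191/7, 587/21, 3343/21]
→ [170, 28, 159]

at x=0,y=2 over L1,L2,L3,L4:
L1 α=1/5: [148/5, 122/5, 193/5]
L2 α=1/2: [89/5, 76/5, 149/5]
L3 α=0: [89/5, 76/5, 149/5]
L4 α=1/3: [748/15, 349/5, 403/15]
= [50, 70, 27]

query (1,1) [L1,L2,L3,L4,L5,L6] — begin 0,0,0
L1 α=1/2: [123, 18, 55/2]
L2 α=1/7: [988/7, 348/7, 363/7]
L3 α=0: [988/7, 348/7, 363/7]
L4 α=1/8: [521/4, 515/8, 453/8]
L5 α=2/7: [3725/28, 5455/56, 4041/56]
L6 α=1/4: [15151/112, 26109/224, 15035/224]
= [135, 117, 67]

(0,0) stack=L1,L2,L3,L4,L5,L6; from [0,0,0]:
+L1 (α=1/2) → [36, 87/2, 33/2]
+L2 (α=1/4) → [129/4, 679/8, 519/8]
+L3 (α=1) → [216, 70, 68]
+L4 (α=3/8) → [783/4, 887/8, 53]
+L5 (α=1/3) → [411/2, 493/4, 329/3]
+L6 (α=1/2) → [645/4, 709/8, 472/3]
= [161, 89, 157]

at x=1,y=2 over L1,L2,L3,L4,L5,L6:
L1 α=1/2: [83/2, 45, 102]
L2 α=4/5: [255/2, 741/5, 1118/5]
L3 α=0: [255/2, 741/5, 1118/5]
L4 α=6/7: [639/14, 1191/35, 2258/35]
L5 α=1: [70, 50, 158]
L6 α=2/7: [734/7, 312/7, 160]
= [105, 45, 160]
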